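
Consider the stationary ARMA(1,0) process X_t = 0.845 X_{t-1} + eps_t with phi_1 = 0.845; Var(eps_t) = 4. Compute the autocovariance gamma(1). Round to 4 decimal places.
\gamma(1) = 11.8192

Multiply the model equation by X_{t-k} and take expectations. With theta_0 = psi_0 = 1 and psi_j the MA(infinity) weights, this gives
  gamma(k) - sum_i phi_i gamma(k-i) = c_k,
  c_k = sigma^2 * sum_{j=k..q} theta_j psi_{j-k}   (c_k = 0 for k > q),
using gamma(-m) = gamma(m).
Pure AR (q = 0): c_0 = sigma^2 = 4, c_k = 0 for k >= 1.
Equations for k = 0 and k = 1 (AR order 1):
  gamma(0) = phi_1 gamma(1) + c_0
  gamma(1) = phi_1 gamma(0) + c_1
Substituting the second into the first: gamma(0) (1 - phi_1^2) = c_0 + phi_1 c_1, so
  gamma(0) = c_0 / (1 - phi_1^2) = 4 / (1 - (0.845)^2) = 4 / 0.285975 = 13.987237.
  gamma(1) = phi_1 gamma(0) = (0.845)(13.987237) = 11.819215.
Therefore gamma(1) = 11.8192 (to 4 decimal places).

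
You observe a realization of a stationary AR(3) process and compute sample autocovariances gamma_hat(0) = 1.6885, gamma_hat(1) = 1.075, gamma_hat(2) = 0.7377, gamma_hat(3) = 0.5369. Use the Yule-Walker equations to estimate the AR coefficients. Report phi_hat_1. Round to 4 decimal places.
\hat\phi_{1} = 0.6010

The Yule-Walker equations for an AR(p) process read, in matrix form,
  Gamma_p phi = r_p,   with   (Gamma_p)_{ij} = gamma(|i - j|),
                       (r_p)_i = gamma(i),   i,j = 1..p.
Substitute the sample gammas (Toeplitz matrix and right-hand side of size 3):
  Gamma_p = [[1.6885, 1.075, 0.7377], [1.075, 1.6885, 1.075], [0.7377, 1.075, 1.6885]]
  r_p     = [1.075, 0.7377, 0.5369]
Written out (R1..R3):
  (R1) 1.6885 phi_1 + 1.075 phi_2 + 0.7377 phi_3 = 1.075
  (R2) 1.075 phi_1 + 1.6885 phi_2 + 1.075 phi_3 = 0.7377
  (R3) 0.7377 phi_1 + 1.075 phi_2 + 1.6885 phi_3 = 0.5369
Gaussian elimination:
  R2 <- R2 - (1.075/1.6885) R1 = R2 - (0.63666) R1:  1.004091 phi_2 + 0.605336 phi_3 = 0.053291
  R3 <- R3 - (0.7377/1.6885) R1 = R3 - (0.436897) R1:  0.605336 phi_2 + 1.366201 phi_3 = 0.067236
  R3 <- R3 - (0.605336/1.004091) R2 = R3 - (0.60287) R2:  1.001262 phi_3 = 0.035109
Back-substitution:
  phi_hat_3 = 0.035109 / 1.001262 = 0.035064
  phi_hat_2 = (0.053291 - (0.605336)(0.035064)) / 1.004091 = 0.031934
  phi_hat_1 = (1.075 - (1.075)(0.031934) - (0.7377)(0.035064)) / 1.6885 = 0.601009
So phi_hat = [0.6010, 0.0319, 0.0351].
Therefore phi_hat_1 = 0.6010.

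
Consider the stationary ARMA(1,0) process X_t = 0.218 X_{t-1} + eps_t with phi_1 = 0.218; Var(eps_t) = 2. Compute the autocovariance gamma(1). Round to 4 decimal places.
\gamma(1) = 0.4578

Multiply the model equation by X_{t-k} and take expectations. With theta_0 = psi_0 = 1 and psi_j the MA(infinity) weights, this gives
  gamma(k) - sum_i phi_i gamma(k-i) = c_k,
  c_k = sigma^2 * sum_{j=k..q} theta_j psi_{j-k}   (c_k = 0 for k > q),
using gamma(-m) = gamma(m).
Pure AR (q = 0): c_0 = sigma^2 = 2, c_k = 0 for k >= 1.
Equations for k = 0 and k = 1 (AR order 1):
  gamma(0) = phi_1 gamma(1) + c_0
  gamma(1) = phi_1 gamma(0) + c_1
Substituting the second into the first: gamma(0) (1 - phi_1^2) = c_0 + phi_1 c_1, so
  gamma(0) = c_0 / (1 - phi_1^2) = 2 / (1 - (0.218)^2) = 2 / 0.952476 = 2.09979.
  gamma(1) = phi_1 gamma(0) = (0.218)(2.09979) = 0.457754.
Therefore gamma(1) = 0.4578 (to 4 decimal places).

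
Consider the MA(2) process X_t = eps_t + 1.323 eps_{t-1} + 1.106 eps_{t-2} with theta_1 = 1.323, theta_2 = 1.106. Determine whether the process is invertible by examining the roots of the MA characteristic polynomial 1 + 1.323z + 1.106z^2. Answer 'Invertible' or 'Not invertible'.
\text{Not invertible}

The MA(q) characteristic polynomial is P(z) = 1 + 1.323z + 1.106z^2.
Invertibility requires all roots to lie outside the unit circle, i.e. |z| > 1 for every root.
Set 1 + (1.323) z + (1.106) z^2 = 0, i.e. a z^2 + b z + c = 0 with a = 1.106, b = 1.323, c = 1.
Discriminant D = b^2 - 4ac = (1.323)^2 - 4*(1.106)*1 = 1.750329 - (4.424) = -2.673671.
D < 0, so the roots are the complex-conjugate pair z = (-b +/- i sqrt(-D)) / (2a) = -0.5981 +/- 0.7392i.
For a conjugate pair |z|^2 = z * conj(z) = (product of roots) = c/a = 1/(1.106) = 0.904159, so |z| = sqrt(0.904159) = 0.9509 for both roots.
Moduli of all roots: 0.9509, 0.9509.
All moduli strictly greater than 1? No.
Verdict: Not invertible.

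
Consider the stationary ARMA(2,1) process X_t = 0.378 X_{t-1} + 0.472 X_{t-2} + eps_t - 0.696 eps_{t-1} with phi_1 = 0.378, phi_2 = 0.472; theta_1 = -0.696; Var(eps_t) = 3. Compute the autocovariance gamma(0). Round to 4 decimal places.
\gamma(0) = 3.8631

Multiply the model equation by X_{t-k} and take expectations. With theta_0 = psi_0 = 1 and psi_j the MA(infinity) weights, this gives
  gamma(k) - sum_i phi_i gamma(k-i) = c_k,
  c_k = sigma^2 * sum_{j=k..q} theta_j psi_{j-k}   (c_k = 0 for k > q),
using gamma(-m) = gamma(m).
psi-weights needed (psi_j = theta_j + sum_i phi_i psi_{j-i}):
  psi_1 = theta_1 + phi_1 = -0.696 + (0.378) = -0.318
Right-hand sides:
  c_0 = sigma^2 (1 + theta_1 psi_1) = 3 * (1 + (-0.696)(-0.318)) = 3 * 1.221328 = 3.663984
  c_1 = sigma^2 theta_1 = 3 * (-0.696) = -2.088
  c_2 = 0
Equations for k = 0, 1, 2 (AR order 2, c_2 = 0):
  (E0) gamma(0) = phi_1 gamma(1) + phi_2 gamma(2) + c_0
  (E1) gamma(1) = phi_1 gamma(0) + phi_2 gamma(1) + c_1
  (E2) gamma(2) = phi_1 gamma(1) + phi_2 gamma(0)
From (E1): gamma(1) = A gamma(0) + B with
  A = phi_1 / (1 - phi_2) = 0.378 / 0.528 = 0.715909,   B = c_1 / (1 - phi_2) = -2.088 / 0.528 = -3.954545.
Insert (E2) into (E0): gamma(0) (1 - phi_2^2) = phi_1 (1 + phi_2) gamma(1) + c_0.
  phi_1 (1 + phi_2) = (0.378)(1.472) = 0.556416,   1 - phi_2^2 = 0.777216.
Replace gamma(1) by A gamma(0) + B and collect gamma(0):
  gamma(0) [0.777216 - (0.556416)(0.715909)] = (0.556416)(-3.954545) + 3.663984
  gamma(0) * 0.378873 = 1.463612
  gamma(0) = 1.463612 / 0.378873 = 3.863069.
Therefore gamma(0) = 3.8631 (to 4 decimal places).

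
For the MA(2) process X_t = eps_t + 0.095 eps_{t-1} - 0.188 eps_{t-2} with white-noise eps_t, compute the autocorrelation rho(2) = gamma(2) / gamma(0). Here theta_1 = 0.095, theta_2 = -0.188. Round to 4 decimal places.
\rho(2) = -0.1800

For an MA(q) process with theta_0 = 1, the autocovariance is
  gamma(k) = sigma^2 * sum_{i=0..q-k} theta_i * theta_{i+k},
and rho(k) = gamma(k) / gamma(0). Sigma^2 cancels.
  numerator   = (1)*(-0.188) = -0.188.
  denominator = (1)^2 + (0.095)^2 + (-0.188)^2 = 1.044369.
  rho(2) = -0.188 / 1.044369 = -0.1800.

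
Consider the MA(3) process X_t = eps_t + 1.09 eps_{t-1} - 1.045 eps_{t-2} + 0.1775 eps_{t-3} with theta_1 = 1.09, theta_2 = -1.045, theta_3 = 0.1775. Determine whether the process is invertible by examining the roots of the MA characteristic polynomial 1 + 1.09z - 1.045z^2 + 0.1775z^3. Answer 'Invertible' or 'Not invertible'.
\text{Not invertible}

The MA(q) characteristic polynomial is P(z) = 1 + 1.09z - 1.045z^2 + 0.1775z^3.
Invertibility requires all roots to lie outside the unit circle, i.e. |z| > 1 for every root.
Degree 3: look for a simple real root z0 first, then factor out (1 - z/z0) and solve the remaining quadratic.
Testing z0 = 4: P(4) = 1 + (1.09)(4) + (-1.045)(4)^2 + (0.1775)(4)^3
  = 1 + (4.36) + (-16.72) + (11.36) = 0.  So z_0 = 4 is a root, |z_0| = 4.
Divide out the factor (1 - 0.25 z) = (1 - z/z0) (since 1/z0 = 0.25):
  P(z) = (1 - 0.25 z)(1 + (1.34) z + (-0.71) z^2)
  [check: z-coef 1.34 - (0.25) = 1.09; z^2-coef -0.71 - (0.25)(1.34) = -1.045; z^3-coef -(0.25)(-0.71) = 0.1775.]
Remaining roots from the quadratic factor 1 + (1.34) z + (-0.71) z^2:
  Set 1 + (1.34) z + (-0.71) z^2 = 0, i.e. a z^2 + b z + c = 0 with a = -0.71, b = 1.34, c = 1.
  Discriminant D = b^2 - 4ac = (1.34)^2 - 4*(-0.71)*1 = 1.7956 - (-2.84) = 4.6356.
  D >= 0, so the roots are real: z = (-b +/- sqrt(D)) / (2a) = (-1.34 +/- 2.153044) / (-1.42).
    z_1 = (-1.34 + 2.153044) / (-1.42) = -0.5726,   |z_1| = 0.5726.
    z_2 = (-1.34 - 2.153044) / (-1.42) = 2.4599,   |z_2| = 2.4599.
Moduli of all roots: 4.0000, 0.5726, 2.4599.
All moduli strictly greater than 1? No.
Verdict: Not invertible.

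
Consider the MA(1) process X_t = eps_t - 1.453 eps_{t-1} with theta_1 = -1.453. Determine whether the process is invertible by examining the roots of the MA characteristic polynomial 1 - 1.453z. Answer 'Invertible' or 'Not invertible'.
\text{Not invertible}

The MA(q) characteristic polynomial is P(z) = 1 - 1.453z.
Invertibility requires all roots to lie outside the unit circle, i.e. |z| > 1 for every root.
This is linear in z: 1 + (-1.453) z = 0  =>  z = -1/(-1.453) = 0.688231,  |z| = 0.688231.
Moduli of all roots: 0.6882.
All moduli strictly greater than 1? No.
Verdict: Not invertible.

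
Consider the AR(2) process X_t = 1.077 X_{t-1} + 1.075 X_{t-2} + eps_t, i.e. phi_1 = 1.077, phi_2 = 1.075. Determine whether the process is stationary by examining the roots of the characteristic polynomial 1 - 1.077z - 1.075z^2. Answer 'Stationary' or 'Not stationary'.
\text{Not stationary}

The AR(p) characteristic polynomial is P(z) = 1 - 1.077z - 1.075z^2.
Stationarity requires all roots to lie outside the unit circle, i.e. |z| > 1 for every root.
Set 1 + (-1.077) z + (-1.075) z^2 = 0, i.e. a z^2 + b z + c = 0 with a = -1.075, b = -1.077, c = 1.
Discriminant D = b^2 - 4ac = (-1.077)^2 - 4*(-1.075)*1 = 1.159929 - (-4.3) = 5.459929.
D >= 0, so the roots are real: z = (-b +/- sqrt(D)) / (2a) = (1.077 +/- 2.336649) / (-2.15).
  z_1 = (1.077 + 2.336649) / (-2.15) = -1.5877,   |z_1| = 1.5877.
  z_2 = (1.077 - 2.336649) / (-2.15) = 0.5859,   |z_2| = 0.5859.
Moduli of all roots: 1.5877, 0.5859.
All moduli strictly greater than 1? No.
Verdict: Not stationary.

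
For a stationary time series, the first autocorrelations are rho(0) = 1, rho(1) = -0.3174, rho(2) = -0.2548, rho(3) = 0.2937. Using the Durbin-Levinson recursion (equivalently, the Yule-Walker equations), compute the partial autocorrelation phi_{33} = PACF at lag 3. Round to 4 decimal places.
\phi_{33} = 0.0730

The PACF at lag k is phi_{kk}, the last component of the solution
to the Yule-Walker system G_k phi = r_k where
  (G_k)_{ij} = rho(|i - j|), (r_k)_i = rho(i), i,j = 1..k.
Equivalently, Durbin-Levinson gives phi_{kk} iteratively:
  phi_{11} = rho(1)
  phi_{kk} = [rho(k) - sum_{j=1..k-1} phi_{k-1,j} rho(k-j)]
            / [1 - sum_{j=1..k-1} phi_{k-1,j} rho(j)],
  phi_{k,j} = phi_{k-1,j} - phi_{kk} phi_{k-1,k-j},  j = 1..k-1.
Step k = 1:
  phi_11 = rho(1) = -0.3174.
Step k = 2:
  phi_22 = [rho(2) - phi_11 rho(1)] / [1 - phi_11 rho(1)] = [-0.2548 - (-0.3174)(-0.3174)] / [1 - (-0.3174)(-0.3174)]
         = -0.35554276 / 0.89925724 = -0.395374.
  Update: phi_21 = phi_11 - phi_22 phi_11 = -0.3174 - (-0.395374)(-0.3174) = -0.442892.
Step k = 3:
  phi_33 = [rho(3) - phi_21 rho(2) - phi_22 rho(1)] / [1 - phi_21 rho(1) - phi_22 rho(2)]
    numerator   = 0.2937 - (-0.442892)(-0.2548) - (-0.395374)(-0.3174) = 0.05535956
    denominator = 1 - (-0.442892)(-0.3174) - (-0.395374)(-0.2548) = 0.75868494
  phi_33 = 0.05535956 / 0.75868494 = 0.073.
Therefore phi_{33} = 0.0730.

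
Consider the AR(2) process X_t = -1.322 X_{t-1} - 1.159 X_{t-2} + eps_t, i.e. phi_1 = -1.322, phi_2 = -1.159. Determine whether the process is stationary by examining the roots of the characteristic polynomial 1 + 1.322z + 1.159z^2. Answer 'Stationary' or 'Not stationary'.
\text{Not stationary}

The AR(p) characteristic polynomial is P(z) = 1 + 1.322z + 1.159z^2.
Stationarity requires all roots to lie outside the unit circle, i.e. |z| > 1 for every root.
Set 1 + (1.322) z + (1.159) z^2 = 0, i.e. a z^2 + b z + c = 0 with a = 1.159, b = 1.322, c = 1.
Discriminant D = b^2 - 4ac = (1.322)^2 - 4*(1.159)*1 = 1.747684 - (4.636) = -2.888316.
D < 0, so the roots are the complex-conjugate pair z = (-b +/- i sqrt(-D)) / (2a) = -0.5703 +/- 0.7332i.
For a conjugate pair |z|^2 = z * conj(z) = (product of roots) = c/a = 1/(1.159) = 0.862813, so |z| = sqrt(0.862813) = 0.9289 for both roots.
Moduli of all roots: 0.9289, 0.9289.
All moduli strictly greater than 1? No.
Verdict: Not stationary.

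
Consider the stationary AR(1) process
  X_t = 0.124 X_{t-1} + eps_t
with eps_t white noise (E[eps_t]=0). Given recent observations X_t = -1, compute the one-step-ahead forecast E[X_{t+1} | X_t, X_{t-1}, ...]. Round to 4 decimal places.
E[X_{t+1} \mid \mathcal F_t] = -0.1240

For an AR(p) model X_t = c + sum_i phi_i X_{t-i} + eps_t, the
one-step-ahead conditional mean is
  E[X_{t+1} | X_t, ...] = c + sum_i phi_i X_{t+1-i}.
Substitute known values:
  E[X_{t+1} | ...] = (0.124) * (-1)
                   = -0.1240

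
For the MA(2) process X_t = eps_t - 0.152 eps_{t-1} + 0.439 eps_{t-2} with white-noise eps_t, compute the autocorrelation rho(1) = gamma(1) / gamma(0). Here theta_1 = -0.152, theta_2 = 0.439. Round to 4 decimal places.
\rho(1) = -0.1799

For an MA(q) process with theta_0 = 1, the autocovariance is
  gamma(k) = sigma^2 * sum_{i=0..q-k} theta_i * theta_{i+k},
and rho(k) = gamma(k) / gamma(0). Sigma^2 cancels.
  numerator   = (1)*(-0.152) + (-0.152)*(0.439) = -0.218728.
  denominator = (1)^2 + (-0.152)^2 + (0.439)^2 = 1.215825.
  rho(1) = -0.218728 / 1.215825 = -0.1799.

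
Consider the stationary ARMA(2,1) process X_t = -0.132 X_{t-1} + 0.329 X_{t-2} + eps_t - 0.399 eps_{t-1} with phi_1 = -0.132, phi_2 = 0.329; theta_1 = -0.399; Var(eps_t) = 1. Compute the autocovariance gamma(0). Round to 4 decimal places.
\gamma(0) = 1.5354

Multiply the model equation by X_{t-k} and take expectations. With theta_0 = psi_0 = 1 and psi_j the MA(infinity) weights, this gives
  gamma(k) - sum_i phi_i gamma(k-i) = c_k,
  c_k = sigma^2 * sum_{j=k..q} theta_j psi_{j-k}   (c_k = 0 for k > q),
using gamma(-m) = gamma(m).
psi-weights needed (psi_j = theta_j + sum_i phi_i psi_{j-i}):
  psi_1 = theta_1 + phi_1 = -0.399 + (-0.132) = -0.531
Right-hand sides:
  c_0 = sigma^2 (1 + theta_1 psi_1) = 1 * (1 + (-0.399)(-0.531)) = 1 * 1.211869 = 1.211869
  c_1 = sigma^2 theta_1 = 1 * (-0.399) = -0.399
  c_2 = 0
Equations for k = 0, 1, 2 (AR order 2, c_2 = 0):
  (E0) gamma(0) = phi_1 gamma(1) + phi_2 gamma(2) + c_0
  (E1) gamma(1) = phi_1 gamma(0) + phi_2 gamma(1) + c_1
  (E2) gamma(2) = phi_1 gamma(1) + phi_2 gamma(0)
From (E1): gamma(1) = A gamma(0) + B with
  A = phi_1 / (1 - phi_2) = -0.132 / 0.671 = -0.196721,   B = c_1 / (1 - phi_2) = -0.399 / 0.671 = -0.594635.
Insert (E2) into (E0): gamma(0) (1 - phi_2^2) = phi_1 (1 + phi_2) gamma(1) + c_0.
  phi_1 (1 + phi_2) = (-0.132)(1.329) = -0.175428,   1 - phi_2^2 = 0.891759.
Replace gamma(1) by A gamma(0) + B and collect gamma(0):
  gamma(0) [0.891759 - (-0.175428)(-0.196721)] = (-0.175428)(-0.594635) + 1.211869
  gamma(0) * 0.857249 = 1.316185
  gamma(0) = 1.316185 / 0.857249 = 1.535359.
Therefore gamma(0) = 1.5354 (to 4 decimal places).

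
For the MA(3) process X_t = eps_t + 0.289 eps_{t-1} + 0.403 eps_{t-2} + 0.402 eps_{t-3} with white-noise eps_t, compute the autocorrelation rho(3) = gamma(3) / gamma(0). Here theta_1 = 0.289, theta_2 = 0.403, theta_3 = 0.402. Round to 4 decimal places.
\rho(3) = 0.2856

For an MA(q) process with theta_0 = 1, the autocovariance is
  gamma(k) = sigma^2 * sum_{i=0..q-k} theta_i * theta_{i+k},
and rho(k) = gamma(k) / gamma(0). Sigma^2 cancels.
  numerator   = (1)*(0.402) = 0.402.
  denominator = (1)^2 + (0.289)^2 + (0.403)^2 + (0.402)^2 = 1.407534.
  rho(3) = 0.402 / 1.407534 = 0.2856.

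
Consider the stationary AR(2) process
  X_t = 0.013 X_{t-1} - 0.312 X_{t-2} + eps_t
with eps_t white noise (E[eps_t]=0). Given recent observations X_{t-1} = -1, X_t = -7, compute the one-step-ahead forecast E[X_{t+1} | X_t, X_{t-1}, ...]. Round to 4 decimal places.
E[X_{t+1} \mid \mathcal F_t] = 0.2210

For an AR(p) model X_t = c + sum_i phi_i X_{t-i} + eps_t, the
one-step-ahead conditional mean is
  E[X_{t+1} | X_t, ...] = c + sum_i phi_i X_{t+1-i}.
Substitute known values:
  E[X_{t+1} | ...] = (0.013) * (-7) + (-0.312) * (-1)
                   = 0.2210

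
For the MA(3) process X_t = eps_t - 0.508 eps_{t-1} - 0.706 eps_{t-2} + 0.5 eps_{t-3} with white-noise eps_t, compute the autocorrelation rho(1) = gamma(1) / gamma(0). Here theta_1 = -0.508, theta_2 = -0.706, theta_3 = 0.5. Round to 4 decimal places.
\rho(1) = -0.2504

For an MA(q) process with theta_0 = 1, the autocovariance is
  gamma(k) = sigma^2 * sum_{i=0..q-k} theta_i * theta_{i+k},
and rho(k) = gamma(k) / gamma(0). Sigma^2 cancels.
  numerator   = (1)*(-0.508) + (-0.508)*(-0.706) + (-0.706)*(0.5) = -0.502352.
  denominator = (1)^2 + (-0.508)^2 + (-0.706)^2 + (0.5)^2 = 2.0065.
  rho(1) = -0.502352 / 2.0065 = -0.2504.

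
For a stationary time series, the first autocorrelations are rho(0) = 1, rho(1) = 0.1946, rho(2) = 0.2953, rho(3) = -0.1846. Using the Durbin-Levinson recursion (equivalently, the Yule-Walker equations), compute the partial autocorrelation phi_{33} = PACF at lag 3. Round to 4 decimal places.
\phi_{33} = -0.3121

The PACF at lag k is phi_{kk}, the last component of the solution
to the Yule-Walker system G_k phi = r_k where
  (G_k)_{ij} = rho(|i - j|), (r_k)_i = rho(i), i,j = 1..k.
Equivalently, Durbin-Levinson gives phi_{kk} iteratively:
  phi_{11} = rho(1)
  phi_{kk} = [rho(k) - sum_{j=1..k-1} phi_{k-1,j} rho(k-j)]
            / [1 - sum_{j=1..k-1} phi_{k-1,j} rho(j)],
  phi_{k,j} = phi_{k-1,j} - phi_{kk} phi_{k-1,k-j},  j = 1..k-1.
Step k = 1:
  phi_11 = rho(1) = 0.1946.
Step k = 2:
  phi_22 = [rho(2) - phi_11 rho(1)] / [1 - phi_11 rho(1)] = [0.2953 - (0.1946)(0.1946)] / [1 - (0.1946)(0.1946)]
         = 0.25743084 / 0.96213084 = 0.267563.
  Update: phi_21 = phi_11 - phi_22 phi_11 = 0.1946 - (0.267563)(0.1946) = 0.142532.
Step k = 3:
  phi_33 = [rho(3) - phi_21 rho(2) - phi_22 rho(1)] / [1 - phi_21 rho(1) - phi_22 rho(2)]
    numerator   = -0.1846 - (0.142532)(0.2953) - (0.267563)(0.1946) = -0.27875756
    denominator = 1 - (0.142532)(0.1946) - (0.267563)(0.2953) = 0.89325181
  phi_33 = -0.27875756 / 0.89325181 = -0.3121.
Therefore phi_{33} = -0.3121.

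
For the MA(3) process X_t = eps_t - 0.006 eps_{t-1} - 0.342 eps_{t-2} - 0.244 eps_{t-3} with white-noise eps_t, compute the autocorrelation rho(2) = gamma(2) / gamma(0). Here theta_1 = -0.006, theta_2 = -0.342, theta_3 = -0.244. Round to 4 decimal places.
\rho(2) = -0.2894

For an MA(q) process with theta_0 = 1, the autocovariance is
  gamma(k) = sigma^2 * sum_{i=0..q-k} theta_i * theta_{i+k},
and rho(k) = gamma(k) / gamma(0). Sigma^2 cancels.
  numerator   = (1)*(-0.342) + (-0.006)*(-0.244) = -0.340536.
  denominator = (1)^2 + (-0.006)^2 + (-0.342)^2 + (-0.244)^2 = 1.176536.
  rho(2) = -0.340536 / 1.176536 = -0.2894.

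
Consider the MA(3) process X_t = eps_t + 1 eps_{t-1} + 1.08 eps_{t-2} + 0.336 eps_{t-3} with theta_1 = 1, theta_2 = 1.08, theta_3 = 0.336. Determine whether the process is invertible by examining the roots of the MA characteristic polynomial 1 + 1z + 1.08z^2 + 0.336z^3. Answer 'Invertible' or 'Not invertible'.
\text{Invertible}

The MA(q) characteristic polynomial is P(z) = 1 + 1z + 1.08z^2 + 0.336z^3.
Invertibility requires all roots to lie outside the unit circle, i.e. |z| > 1 for every root.
Degree 3: look for a simple real root z0 first, then factor out (1 - z/z0) and solve the remaining quadratic.
Testing z0 = -2.5: P(-2.5) = 1 + (1)(-2.5) + (1.08)(-2.5)^2 + (0.336)(-2.5)^3
  = 1 + (-2.5) + (6.75) + (-5.25) = 0.  So z_0 = -2.5 is a root, |z_0| = 2.5.
Divide out the factor (1 + 0.4 z) = (1 - z/z0) (since 1/z0 = -0.4):
  P(z) = (1 + 0.4 z)(1 + (0.6) z + (0.84) z^2)
  [check: z-coef 0.6 - (-0.4) = 1; z^2-coef 0.84 - (-0.4)(0.6) = 1.08; z^3-coef -(-0.4)(0.84) = 0.336.]
Remaining roots from the quadratic factor 1 + (0.6) z + (0.84) z^2:
  Set 1 + (0.6) z + (0.84) z^2 = 0, i.e. a z^2 + b z + c = 0 with a = 0.84, b = 0.6, c = 1.
  Discriminant D = b^2 - 4ac = (0.6)^2 - 4*(0.84)*1 = 0.36 - (3.36) = -3.
  D < 0, so the roots are the complex-conjugate pair z = (-b +/- i sqrt(-D)) / (2a) = -0.3571 +/- 1.031i.
  For a conjugate pair |z|^2 = z * conj(z) = (product of roots) = c/a = 1/(0.84) = 1.190476, so |z| = sqrt(1.190476) = 1.0911 for both roots.
Moduli of all roots: 2.5000, 1.0911, 1.0911.
All moduli strictly greater than 1? Yes.
Verdict: Invertible.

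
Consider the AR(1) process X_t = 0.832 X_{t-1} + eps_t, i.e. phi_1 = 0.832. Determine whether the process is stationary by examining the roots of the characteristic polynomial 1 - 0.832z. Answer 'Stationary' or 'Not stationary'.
\text{Stationary}

The AR(p) characteristic polynomial is P(z) = 1 - 0.832z.
Stationarity requires all roots to lie outside the unit circle, i.e. |z| > 1 for every root.
This is linear in z: 1 + (-0.832) z = 0  =>  z = -1/(-0.832) = 1.201923,  |z| = 1.201923.
Moduli of all roots: 1.2019.
All moduli strictly greater than 1? Yes.
Verdict: Stationary.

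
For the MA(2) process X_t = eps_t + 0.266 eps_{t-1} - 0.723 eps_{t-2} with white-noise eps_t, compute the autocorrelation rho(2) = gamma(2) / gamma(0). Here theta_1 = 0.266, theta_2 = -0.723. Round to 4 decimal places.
\rho(2) = -0.4537

For an MA(q) process with theta_0 = 1, the autocovariance is
  gamma(k) = sigma^2 * sum_{i=0..q-k} theta_i * theta_{i+k},
and rho(k) = gamma(k) / gamma(0). Sigma^2 cancels.
  numerator   = (1)*(-0.723) = -0.723.
  denominator = (1)^2 + (0.266)^2 + (-0.723)^2 = 1.593485.
  rho(2) = -0.723 / 1.593485 = -0.4537.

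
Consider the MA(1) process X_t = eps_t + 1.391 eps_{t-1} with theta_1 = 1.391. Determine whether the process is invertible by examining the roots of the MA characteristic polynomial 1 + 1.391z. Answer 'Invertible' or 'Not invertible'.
\text{Not invertible}

The MA(q) characteristic polynomial is P(z) = 1 + 1.391z.
Invertibility requires all roots to lie outside the unit circle, i.e. |z| > 1 for every root.
This is linear in z: 1 + (1.391) z = 0  =>  z = -1/(1.391) = -0.718907,  |z| = 0.718907.
Moduli of all roots: 0.7189.
All moduli strictly greater than 1? No.
Verdict: Not invertible.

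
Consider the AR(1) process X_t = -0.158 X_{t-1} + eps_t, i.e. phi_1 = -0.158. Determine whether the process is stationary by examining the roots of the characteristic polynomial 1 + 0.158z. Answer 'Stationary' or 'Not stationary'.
\text{Stationary}

The AR(p) characteristic polynomial is P(z) = 1 + 0.158z.
Stationarity requires all roots to lie outside the unit circle, i.e. |z| > 1 for every root.
This is linear in z: 1 + (0.158) z = 0  =>  z = -1/(0.158) = -6.329114,  |z| = 6.329114.
Moduli of all roots: 6.3291.
All moduli strictly greater than 1? Yes.
Verdict: Stationary.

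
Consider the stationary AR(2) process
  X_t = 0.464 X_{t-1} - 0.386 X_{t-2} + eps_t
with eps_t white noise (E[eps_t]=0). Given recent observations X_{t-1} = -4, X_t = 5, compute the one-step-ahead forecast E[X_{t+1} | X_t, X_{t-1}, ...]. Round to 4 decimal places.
E[X_{t+1} \mid \mathcal F_t] = 3.8640

For an AR(p) model X_t = c + sum_i phi_i X_{t-i} + eps_t, the
one-step-ahead conditional mean is
  E[X_{t+1} | X_t, ...] = c + sum_i phi_i X_{t+1-i}.
Substitute known values:
  E[X_{t+1} | ...] = (0.464) * (5) + (-0.386) * (-4)
                   = 3.8640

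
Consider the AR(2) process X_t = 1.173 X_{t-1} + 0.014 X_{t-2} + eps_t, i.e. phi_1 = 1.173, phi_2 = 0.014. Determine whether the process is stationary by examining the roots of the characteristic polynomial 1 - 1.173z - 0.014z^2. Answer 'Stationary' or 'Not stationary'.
\text{Not stationary}

The AR(p) characteristic polynomial is P(z) = 1 - 1.173z - 0.014z^2.
Stationarity requires all roots to lie outside the unit circle, i.e. |z| > 1 for every root.
Set 1 + (-1.173) z + (-0.014) z^2 = 0, i.e. a z^2 + b z + c = 0 with a = -0.014, b = -1.173, c = 1.
Discriminant D = b^2 - 4ac = (-1.173)^2 - 4*(-0.014)*1 = 1.375929 - (-0.056) = 1.431929.
D >= 0, so the roots are real: z = (-b +/- sqrt(D)) / (2a) = (1.173 +/- 1.196632) / (-0.028).
  z_1 = (1.173 + 1.196632) / (-0.028) = -84.6297,   |z_1| = 84.6297.
  z_2 = (1.173 - 1.196632) / (-0.028) = 0.844,   |z_2| = 0.844.
Moduli of all roots: 84.6297, 0.8440.
All moduli strictly greater than 1? No.
Verdict: Not stationary.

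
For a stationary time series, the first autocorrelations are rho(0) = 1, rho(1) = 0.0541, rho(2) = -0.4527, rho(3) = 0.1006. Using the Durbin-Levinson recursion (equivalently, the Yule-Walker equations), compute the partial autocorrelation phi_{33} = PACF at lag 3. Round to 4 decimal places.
\phi_{33} = 0.2041

The PACF at lag k is phi_{kk}, the last component of the solution
to the Yule-Walker system G_k phi = r_k where
  (G_k)_{ij} = rho(|i - j|), (r_k)_i = rho(i), i,j = 1..k.
Equivalently, Durbin-Levinson gives phi_{kk} iteratively:
  phi_{11} = rho(1)
  phi_{kk} = [rho(k) - sum_{j=1..k-1} phi_{k-1,j} rho(k-j)]
            / [1 - sum_{j=1..k-1} phi_{k-1,j} rho(j)],
  phi_{k,j} = phi_{k-1,j} - phi_{kk} phi_{k-1,k-j},  j = 1..k-1.
Step k = 1:
  phi_11 = rho(1) = 0.0541.
Step k = 2:
  phi_22 = [rho(2) - phi_11 rho(1)] / [1 - phi_11 rho(1)] = [-0.4527 - (0.0541)(0.0541)] / [1 - (0.0541)(0.0541)]
         = -0.45562681 / 0.99707319 = -0.456964.
  Update: phi_21 = phi_11 - phi_22 phi_11 = 0.0541 - (-0.456964)(0.0541) = 0.078822.
Step k = 3:
  phi_33 = [rho(3) - phi_21 rho(2) - phi_22 rho(1)] / [1 - phi_21 rho(1) - phi_22 rho(2)]
    numerator   = 0.1006 - (0.078822)(-0.4527) - (-0.456964)(0.0541) = 0.16100438
    denominator = 1 - (0.078822)(0.0541) - (-0.456964)(-0.4527) = 0.78886802
  phi_33 = 0.16100438 / 0.78886802 = 0.2041.
Therefore phi_{33} = 0.2041.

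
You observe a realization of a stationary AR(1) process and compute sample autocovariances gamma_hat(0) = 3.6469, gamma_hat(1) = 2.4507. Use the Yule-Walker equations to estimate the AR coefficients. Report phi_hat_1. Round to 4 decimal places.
\hat\phi_{1} = 0.6720

The Yule-Walker equations for an AR(p) process read, in matrix form,
  Gamma_p phi = r_p,   with   (Gamma_p)_{ij} = gamma(|i - j|),
                       (r_p)_i = gamma(i),   i,j = 1..p.
Substitute the sample gammas (Toeplitz matrix and right-hand side of size 1):
  Gamma_p = [[3.6469]]
  r_p     = [2.4507]
With p = 1 this is the single equation gamma(0) phi_1 = gamma(1):
  phi_hat_1 = gamma(1) / gamma(0) = 2.4507 / 3.6469 = 0.6720.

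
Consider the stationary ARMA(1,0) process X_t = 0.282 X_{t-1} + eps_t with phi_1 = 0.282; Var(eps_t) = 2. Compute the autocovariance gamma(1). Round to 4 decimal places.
\gamma(1) = 0.6127

Multiply the model equation by X_{t-k} and take expectations. With theta_0 = psi_0 = 1 and psi_j the MA(infinity) weights, this gives
  gamma(k) - sum_i phi_i gamma(k-i) = c_k,
  c_k = sigma^2 * sum_{j=k..q} theta_j psi_{j-k}   (c_k = 0 for k > q),
using gamma(-m) = gamma(m).
Pure AR (q = 0): c_0 = sigma^2 = 2, c_k = 0 for k >= 1.
Equations for k = 0 and k = 1 (AR order 1):
  gamma(0) = phi_1 gamma(1) + c_0
  gamma(1) = phi_1 gamma(0) + c_1
Substituting the second into the first: gamma(0) (1 - phi_1^2) = c_0 + phi_1 c_1, so
  gamma(0) = c_0 / (1 - phi_1^2) = 2 / (1 - (0.282)^2) = 2 / 0.920476 = 2.172789.
  gamma(1) = phi_1 gamma(0) = (0.282)(2.172789) = 0.612726.
Therefore gamma(1) = 0.6127 (to 4 decimal places).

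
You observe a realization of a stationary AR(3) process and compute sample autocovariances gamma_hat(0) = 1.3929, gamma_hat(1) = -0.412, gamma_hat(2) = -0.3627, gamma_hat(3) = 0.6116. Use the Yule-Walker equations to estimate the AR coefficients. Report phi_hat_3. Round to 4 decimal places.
\hat\phi_{3} = 0.2820

The Yule-Walker equations for an AR(p) process read, in matrix form,
  Gamma_p phi = r_p,   with   (Gamma_p)_{ij} = gamma(|i - j|),
                       (r_p)_i = gamma(i),   i,j = 1..p.
Substitute the sample gammas (Toeplitz matrix and right-hand side of size 3):
  Gamma_p = [[1.3929, -0.412, -0.3627], [-0.412, 1.3929, -0.412], [-0.3627, -0.412, 1.3929]]
  r_p     = [-0.412, -0.3627, 0.6116]
Written out (R1..R3):
  (R1) 1.3929 phi_1 - 0.412 phi_2 - 0.3627 phi_3 = -0.412
  (R2) -0.412 phi_1 + 1.3929 phi_2 - 0.412 phi_3 = -0.3627
  (R3) -0.3627 phi_1 - 0.412 phi_2 + 1.3929 phi_3 = 0.6116
Gaussian elimination:
  R2 <- R2 - (-0.412/1.3929) R1 = R2 - (-0.295786) R1:  1.271036 phi_2 - 0.519281 phi_3 = -0.484564
  R3 <- R3 - (-0.3627/1.3929) R1 = R3 - (-0.260392) R1:  -0.519281 phi_2 + 1.298456 phi_3 = 0.504319
  R3 <- R3 - (-0.519281/1.271036) R2 = R3 - (-0.40855) R2:  1.086304 phi_3 = 0.30635
Back-substitution:
  phi_hat_3 = 0.30635 / 1.086304 = 0.282012
  phi_hat_2 = (-0.484564 - (-0.519281)(0.282012)) / 1.271036 = -0.266019
  phi_hat_1 = (-0.412 - (-0.412)(-0.266019) - (-0.3627)(0.282012)) / 1.3929 = -0.301037
So phi_hat = [-0.3010, -0.2660, 0.2820].
Therefore phi_hat_3 = 0.2820.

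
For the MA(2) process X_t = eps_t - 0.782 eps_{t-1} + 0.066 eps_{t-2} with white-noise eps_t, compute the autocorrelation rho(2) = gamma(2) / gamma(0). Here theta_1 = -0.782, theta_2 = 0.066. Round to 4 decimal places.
\rho(2) = 0.0408

For an MA(q) process with theta_0 = 1, the autocovariance is
  gamma(k) = sigma^2 * sum_{i=0..q-k} theta_i * theta_{i+k},
and rho(k) = gamma(k) / gamma(0). Sigma^2 cancels.
  numerator   = (1)*(0.066) = 0.066.
  denominator = (1)^2 + (-0.782)^2 + (0.066)^2 = 1.61588.
  rho(2) = 0.066 / 1.61588 = 0.0408.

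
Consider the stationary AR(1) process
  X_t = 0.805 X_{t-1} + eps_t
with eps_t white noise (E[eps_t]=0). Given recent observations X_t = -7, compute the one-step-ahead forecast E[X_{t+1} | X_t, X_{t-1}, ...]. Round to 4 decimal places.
E[X_{t+1} \mid \mathcal F_t] = -5.6350

For an AR(p) model X_t = c + sum_i phi_i X_{t-i} + eps_t, the
one-step-ahead conditional mean is
  E[X_{t+1} | X_t, ...] = c + sum_i phi_i X_{t+1-i}.
Substitute known values:
  E[X_{t+1} | ...] = (0.805) * (-7)
                   = -5.6350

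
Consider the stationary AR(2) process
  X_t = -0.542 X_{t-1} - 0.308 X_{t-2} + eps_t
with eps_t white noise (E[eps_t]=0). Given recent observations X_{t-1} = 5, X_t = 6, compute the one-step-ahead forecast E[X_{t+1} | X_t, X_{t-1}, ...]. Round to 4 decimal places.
E[X_{t+1} \mid \mathcal F_t] = -4.7920

For an AR(p) model X_t = c + sum_i phi_i X_{t-i} + eps_t, the
one-step-ahead conditional mean is
  E[X_{t+1} | X_t, ...] = c + sum_i phi_i X_{t+1-i}.
Substitute known values:
  E[X_{t+1} | ...] = (-0.542) * (6) + (-0.308) * (5)
                   = -4.7920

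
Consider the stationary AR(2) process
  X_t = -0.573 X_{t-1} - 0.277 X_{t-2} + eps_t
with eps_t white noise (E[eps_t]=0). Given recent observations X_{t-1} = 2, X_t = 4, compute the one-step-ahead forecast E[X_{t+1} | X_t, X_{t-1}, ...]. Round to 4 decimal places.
E[X_{t+1} \mid \mathcal F_t] = -2.8460

For an AR(p) model X_t = c + sum_i phi_i X_{t-i} + eps_t, the
one-step-ahead conditional mean is
  E[X_{t+1} | X_t, ...] = c + sum_i phi_i X_{t+1-i}.
Substitute known values:
  E[X_{t+1} | ...] = (-0.573) * (4) + (-0.277) * (2)
                   = -2.8460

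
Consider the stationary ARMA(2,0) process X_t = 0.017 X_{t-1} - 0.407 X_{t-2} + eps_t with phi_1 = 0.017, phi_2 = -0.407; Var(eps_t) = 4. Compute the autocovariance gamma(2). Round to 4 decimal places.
\gamma(2) = -1.9505

Multiply the model equation by X_{t-k} and take expectations. With theta_0 = psi_0 = 1 and psi_j the MA(infinity) weights, this gives
  gamma(k) - sum_i phi_i gamma(k-i) = c_k,
  c_k = sigma^2 * sum_{j=k..q} theta_j psi_{j-k}   (c_k = 0 for k > q),
using gamma(-m) = gamma(m).
Pure AR (q = 0): c_0 = sigma^2 = 4, c_k = 0 for k >= 1.
Equations for k = 0, 1, 2 (AR order 2, c_2 = 0):
  (E0) gamma(0) = phi_1 gamma(1) + phi_2 gamma(2) + c_0
  (E1) gamma(1) = phi_1 gamma(0) + phi_2 gamma(1) + c_1
  (E2) gamma(2) = phi_1 gamma(1) + phi_2 gamma(0)
From (E1): gamma(1) = A gamma(0) + B with
  A = phi_1 / (1 - phi_2) = 0.017 / 1.407 = 0.012082,   B = c_1 / (1 - phi_2) = 0 / 1.407 = 0.
Insert (E2) into (E0): gamma(0) (1 - phi_2^2) = phi_1 (1 + phi_2) gamma(1) + c_0.
  phi_1 (1 + phi_2) = (0.017)(0.593) = 0.010081,   1 - phi_2^2 = 0.834351.
Replace gamma(1) by A gamma(0) + B and collect gamma(0):
  gamma(0) [0.834351 - (0.010081)(0.012082)] = c_0 = 4
  gamma(0) * 0.834229 = 4
  gamma(0) = 4 / 0.834229 = 4.794845.
  gamma(1) = A gamma(0) = (0.012082)(4.794845) = 0.057933.
  gamma(2) = phi_1 gamma(1) + phi_2 gamma(0) = (0.017)(0.057933) + (-0.407)(4.794845) = -1.950517.
Therefore gamma(2) = -1.9505 (to 4 decimal places).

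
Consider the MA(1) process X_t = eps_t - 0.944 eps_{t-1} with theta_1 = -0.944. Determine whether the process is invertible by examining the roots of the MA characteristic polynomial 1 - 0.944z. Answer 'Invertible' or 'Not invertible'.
\text{Invertible}

The MA(q) characteristic polynomial is P(z) = 1 - 0.944z.
Invertibility requires all roots to lie outside the unit circle, i.e. |z| > 1 for every root.
This is linear in z: 1 + (-0.944) z = 0  =>  z = -1/(-0.944) = 1.059322,  |z| = 1.059322.
Moduli of all roots: 1.0593.
All moduli strictly greater than 1? Yes.
Verdict: Invertible.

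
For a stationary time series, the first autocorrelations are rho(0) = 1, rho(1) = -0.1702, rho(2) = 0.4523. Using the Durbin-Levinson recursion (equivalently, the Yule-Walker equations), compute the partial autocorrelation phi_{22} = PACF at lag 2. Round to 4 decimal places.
\phi_{22} = 0.4360

The PACF at lag k is phi_{kk}, the last component of the solution
to the Yule-Walker system G_k phi = r_k where
  (G_k)_{ij} = rho(|i - j|), (r_k)_i = rho(i), i,j = 1..k.
Equivalently, Durbin-Levinson gives phi_{kk} iteratively:
  phi_{11} = rho(1)
  phi_{kk} = [rho(k) - sum_{j=1..k-1} phi_{k-1,j} rho(k-j)]
            / [1 - sum_{j=1..k-1} phi_{k-1,j} rho(j)],
  phi_{k,j} = phi_{k-1,j} - phi_{kk} phi_{k-1,k-j},  j = 1..k-1.
Step k = 1:
  phi_11 = rho(1) = -0.1702.
Step k = 2:
  phi_22 = [rho(2) - phi_11 rho(1)] / [1 - phi_11 rho(1)] = [0.4523 - (-0.1702)(-0.1702)] / [1 - (-0.1702)(-0.1702)]
         = 0.42333196 / 0.97103196 = 0.436.
Therefore phi_{22} = 0.4360.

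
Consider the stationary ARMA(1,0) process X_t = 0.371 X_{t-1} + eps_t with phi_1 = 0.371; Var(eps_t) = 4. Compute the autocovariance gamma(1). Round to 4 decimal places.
\gamma(1) = 1.7209

Multiply the model equation by X_{t-k} and take expectations. With theta_0 = psi_0 = 1 and psi_j the MA(infinity) weights, this gives
  gamma(k) - sum_i phi_i gamma(k-i) = c_k,
  c_k = sigma^2 * sum_{j=k..q} theta_j psi_{j-k}   (c_k = 0 for k > q),
using gamma(-m) = gamma(m).
Pure AR (q = 0): c_0 = sigma^2 = 4, c_k = 0 for k >= 1.
Equations for k = 0 and k = 1 (AR order 1):
  gamma(0) = phi_1 gamma(1) + c_0
  gamma(1) = phi_1 gamma(0) + c_1
Substituting the second into the first: gamma(0) (1 - phi_1^2) = c_0 + phi_1 c_1, so
  gamma(0) = c_0 / (1 - phi_1^2) = 4 / (1 - (0.371)^2) = 4 / 0.862359 = 4.638439.
  gamma(1) = phi_1 gamma(0) = (0.371)(4.638439) = 1.720861.
Therefore gamma(1) = 1.7209 (to 4 decimal places).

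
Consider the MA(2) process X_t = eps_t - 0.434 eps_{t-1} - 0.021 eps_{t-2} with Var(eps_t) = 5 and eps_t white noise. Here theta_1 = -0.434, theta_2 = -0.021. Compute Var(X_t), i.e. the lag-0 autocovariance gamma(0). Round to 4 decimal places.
\gamma(0) = 5.9440

For an MA(q) process X_t = eps_t + sum_i theta_i eps_{t-i} with
Var(eps_t) = sigma^2, the variance is
  gamma(0) = sigma^2 * (1 + sum_i theta_i^2).
  sum_i theta_i^2 = (-0.434)^2 + (-0.021)^2 = 0.188356 + 0.000441 = 0.188797.
  gamma(0) = 5 * (1 + 0.188797) = 5 * 1.188797 = 5.943985, which rounds to 5.9440.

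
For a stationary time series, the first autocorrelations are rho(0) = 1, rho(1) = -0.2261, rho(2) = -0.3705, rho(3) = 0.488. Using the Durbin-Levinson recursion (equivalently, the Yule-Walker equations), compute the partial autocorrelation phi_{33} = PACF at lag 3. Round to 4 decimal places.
\phi_{33} = 0.3500

The PACF at lag k is phi_{kk}, the last component of the solution
to the Yule-Walker system G_k phi = r_k where
  (G_k)_{ij} = rho(|i - j|), (r_k)_i = rho(i), i,j = 1..k.
Equivalently, Durbin-Levinson gives phi_{kk} iteratively:
  phi_{11} = rho(1)
  phi_{kk} = [rho(k) - sum_{j=1..k-1} phi_{k-1,j} rho(k-j)]
            / [1 - sum_{j=1..k-1} phi_{k-1,j} rho(j)],
  phi_{k,j} = phi_{k-1,j} - phi_{kk} phi_{k-1,k-j},  j = 1..k-1.
Step k = 1:
  phi_11 = rho(1) = -0.2261.
Step k = 2:
  phi_22 = [rho(2) - phi_11 rho(1)] / [1 - phi_11 rho(1)] = [-0.3705 - (-0.2261)(-0.2261)] / [1 - (-0.2261)(-0.2261)]
         = -0.42162121 / 0.94887879 = -0.444336.
  Update: phi_21 = phi_11 - phi_22 phi_11 = -0.2261 - (-0.444336)(-0.2261) = -0.326564.
Step k = 3:
  phi_33 = [rho(3) - phi_21 rho(2) - phi_22 rho(1)] / [1 - phi_21 rho(1) - phi_22 rho(2)]
    numerator   = 0.488 - (-0.326564)(-0.3705) - (-0.444336)(-0.2261) = 0.26654346
    denominator = 1 - (-0.326564)(-0.2261) - (-0.444336)(-0.3705) = 0.76153722
  phi_33 = 0.26654346 / 0.76153722 = 0.35.
Therefore phi_{33} = 0.3500.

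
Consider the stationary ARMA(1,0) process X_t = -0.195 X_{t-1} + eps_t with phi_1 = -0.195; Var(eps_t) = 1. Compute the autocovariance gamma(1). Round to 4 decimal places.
\gamma(1) = -0.2027

Multiply the model equation by X_{t-k} and take expectations. With theta_0 = psi_0 = 1 and psi_j the MA(infinity) weights, this gives
  gamma(k) - sum_i phi_i gamma(k-i) = c_k,
  c_k = sigma^2 * sum_{j=k..q} theta_j psi_{j-k}   (c_k = 0 for k > q),
using gamma(-m) = gamma(m).
Pure AR (q = 0): c_0 = sigma^2 = 1, c_k = 0 for k >= 1.
Equations for k = 0 and k = 1 (AR order 1):
  gamma(0) = phi_1 gamma(1) + c_0
  gamma(1) = phi_1 gamma(0) + c_1
Substituting the second into the first: gamma(0) (1 - phi_1^2) = c_0 + phi_1 c_1, so
  gamma(0) = c_0 / (1 - phi_1^2) = 1 / (1 - (-0.195)^2) = 1 / 0.961975 = 1.039528.
  gamma(1) = phi_1 gamma(0) = (-0.195)(1.039528) = -0.202708.
Therefore gamma(1) = -0.2027 (to 4 decimal places).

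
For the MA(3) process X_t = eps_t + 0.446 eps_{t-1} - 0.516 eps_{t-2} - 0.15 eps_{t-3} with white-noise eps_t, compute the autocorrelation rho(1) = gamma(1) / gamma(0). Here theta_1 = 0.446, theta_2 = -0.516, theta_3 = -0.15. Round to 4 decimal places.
\rho(1) = 0.1971

For an MA(q) process with theta_0 = 1, the autocovariance is
  gamma(k) = sigma^2 * sum_{i=0..q-k} theta_i * theta_{i+k},
and rho(k) = gamma(k) / gamma(0). Sigma^2 cancels.
  numerator   = (1)*(0.446) + (0.446)*(-0.516) + (-0.516)*(-0.15) = 0.293264.
  denominator = (1)^2 + (0.446)^2 + (-0.516)^2 + (-0.15)^2 = 1.487672.
  rho(1) = 0.293264 / 1.487672 = 0.1971.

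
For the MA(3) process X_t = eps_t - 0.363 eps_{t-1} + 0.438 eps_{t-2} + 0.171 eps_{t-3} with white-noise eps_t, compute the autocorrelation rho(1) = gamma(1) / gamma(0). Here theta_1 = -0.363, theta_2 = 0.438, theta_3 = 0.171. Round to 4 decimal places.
\rho(1) = -0.3305

For an MA(q) process with theta_0 = 1, the autocovariance is
  gamma(k) = sigma^2 * sum_{i=0..q-k} theta_i * theta_{i+k},
and rho(k) = gamma(k) / gamma(0). Sigma^2 cancels.
  numerator   = (1)*(-0.363) + (-0.363)*(0.438) + (0.438)*(0.171) = -0.447096.
  denominator = (1)^2 + (-0.363)^2 + (0.438)^2 + (0.171)^2 = 1.352854.
  rho(1) = -0.447096 / 1.352854 = -0.3305.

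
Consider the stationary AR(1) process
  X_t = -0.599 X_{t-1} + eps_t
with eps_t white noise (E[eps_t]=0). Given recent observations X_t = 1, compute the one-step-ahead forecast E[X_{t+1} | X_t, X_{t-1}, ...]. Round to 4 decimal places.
E[X_{t+1} \mid \mathcal F_t] = -0.5990

For an AR(p) model X_t = c + sum_i phi_i X_{t-i} + eps_t, the
one-step-ahead conditional mean is
  E[X_{t+1} | X_t, ...] = c + sum_i phi_i X_{t+1-i}.
Substitute known values:
  E[X_{t+1} | ...] = (-0.599) * (1)
                   = -0.5990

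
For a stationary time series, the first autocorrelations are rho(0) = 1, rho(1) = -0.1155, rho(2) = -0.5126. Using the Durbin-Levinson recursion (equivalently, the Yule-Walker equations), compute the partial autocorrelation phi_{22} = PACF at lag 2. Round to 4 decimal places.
\phi_{22} = -0.5331

The PACF at lag k is phi_{kk}, the last component of the solution
to the Yule-Walker system G_k phi = r_k where
  (G_k)_{ij} = rho(|i - j|), (r_k)_i = rho(i), i,j = 1..k.
Equivalently, Durbin-Levinson gives phi_{kk} iteratively:
  phi_{11} = rho(1)
  phi_{kk} = [rho(k) - sum_{j=1..k-1} phi_{k-1,j} rho(k-j)]
            / [1 - sum_{j=1..k-1} phi_{k-1,j} rho(j)],
  phi_{k,j} = phi_{k-1,j} - phi_{kk} phi_{k-1,k-j},  j = 1..k-1.
Step k = 1:
  phi_11 = rho(1) = -0.1155.
Step k = 2:
  phi_22 = [rho(2) - phi_11 rho(1)] / [1 - phi_11 rho(1)] = [-0.5126 - (-0.1155)(-0.1155)] / [1 - (-0.1155)(-0.1155)]
         = -0.52594025 / 0.98665975 = -0.5331.
Therefore phi_{22} = -0.5331.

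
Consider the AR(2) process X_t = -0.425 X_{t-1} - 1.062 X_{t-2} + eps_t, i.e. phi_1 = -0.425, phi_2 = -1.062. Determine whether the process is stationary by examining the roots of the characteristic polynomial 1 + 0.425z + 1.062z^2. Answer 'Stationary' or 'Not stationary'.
\text{Not stationary}

The AR(p) characteristic polynomial is P(z) = 1 + 0.425z + 1.062z^2.
Stationarity requires all roots to lie outside the unit circle, i.e. |z| > 1 for every root.
Set 1 + (0.425) z + (1.062) z^2 = 0, i.e. a z^2 + b z + c = 0 with a = 1.062, b = 0.425, c = 1.
Discriminant D = b^2 - 4ac = (0.425)^2 - 4*(1.062)*1 = 0.180625 - (4.248) = -4.067375.
D < 0, so the roots are the complex-conjugate pair z = (-b +/- i sqrt(-D)) / (2a) = -0.2001 +/- 0.9495i.
For a conjugate pair |z|^2 = z * conj(z) = (product of roots) = c/a = 1/(1.062) = 0.94162, so |z| = sqrt(0.94162) = 0.9704 for both roots.
Moduli of all roots: 0.9704, 0.9704.
All moduli strictly greater than 1? No.
Verdict: Not stationary.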